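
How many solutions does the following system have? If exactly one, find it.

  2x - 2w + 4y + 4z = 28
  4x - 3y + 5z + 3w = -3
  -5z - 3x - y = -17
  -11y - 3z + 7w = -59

infinitely many solutions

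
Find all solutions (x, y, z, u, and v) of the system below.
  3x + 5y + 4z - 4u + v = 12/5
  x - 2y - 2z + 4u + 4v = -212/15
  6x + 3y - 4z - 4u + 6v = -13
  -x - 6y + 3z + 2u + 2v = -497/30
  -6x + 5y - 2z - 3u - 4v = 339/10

Row-reduce the augmented matrix:
R1 ← R1 / (3).
R2 ← R2 − 1·R1.
R3 ← R3 − 6·R1.
R4 ← R4 + 1·R1.
R5 ← R5 + 6·R1.
R2 ← R2 / (-11/3).
R1 ← R1 − 5/3·R2.
R3 ← R3 + 7·R2.
R4 ← R4 + 13/3·R2.
R5 ← R5 − 15·R2.
R3 ← R3 / (-62/11).
R1 ← R1 + 2/11·R3.
R2 ← R2 − 10/11·R3.
R4 ← R4 − 91/11·R3.
R5 ← R5 + 84/11·R3.
R4 ← R4 / (-456/31).
R1 ← R1 − 40/31·R4.
R2 ← R2 + 76/31·R4.
R3 ← R3 − 34/31·R4.
R5 ← R5 − 595/31·R4.
R5 ← R5 / (7943/912).
R1 ← R1 − 175/114·R5.
R2 ← R2 + 5/12·R5.
R3 ← R3 − 25/456·R5.
R4 ← R4 − 397/912·R5.
Reading off the reduced rows gives x = -7/3, y = 11/5, z = -1/2, u = -1/2, v = -8/5.

x = -7/3, y = 11/5, z = -1/2, u = -1/2, v = -8/5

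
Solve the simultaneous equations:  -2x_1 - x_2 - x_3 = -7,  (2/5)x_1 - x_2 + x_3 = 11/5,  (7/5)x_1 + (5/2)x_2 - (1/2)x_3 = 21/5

no solution

Row-reduce:
R1 ← R1 / (-2).
R2 ← R2 − 2/5·R1.
R3 ← R3 − 7/5·R1.
R2 ← R2 / (-6/5).
R1 ← R1 − 1/2·R2.
R3 ← R3 − 9/5·R2.
Row 3 reduces to 0 = 1/2, a contradiction. The system is inconsistent.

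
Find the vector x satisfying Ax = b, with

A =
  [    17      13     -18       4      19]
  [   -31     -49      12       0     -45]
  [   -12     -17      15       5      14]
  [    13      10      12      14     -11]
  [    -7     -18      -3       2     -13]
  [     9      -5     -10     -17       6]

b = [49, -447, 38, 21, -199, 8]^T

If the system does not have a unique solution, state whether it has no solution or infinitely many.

x_1 = 0, x_2 = 6, x_3 = 6, x_4 = -4, x_5 = 5

Row-reduce the augmented matrix:
R1 ← R1 / (17).
R2 ← R2 + 31·R1.
R3 ← R3 + 12·R1.
R4 ← R4 − 13·R1.
R5 ← R5 + 7·R1.
R6 ← R6 − 9·R1.
R2 ← R2 / (-430/17).
R1 ← R1 − 13/17·R2.
R3 ← R3 + 133/17·R2.
R4 ← R4 − 1/17·R2.
R5 ← R5 + 215/17·R2.
R6 ← R6 + 202/17·R2.
R3 ← R3 / (1878/215).
R1 ← R1 + 363/215·R3.
R2 ← R2 − 177/215·R3.
R4 ← R4 − 5529/215·R3.
R6 ← R6 − 2002/215·R3.
R4 ← R4 / (-3401/626).
R1 ← R1 − 959/626·R4.
R2 ← R2 + 509/626·R4.
R3 ← R3 − 399/626·R4.
R6 ← R6 + 8914/313·R4.
Swap R5 and R6.
R5 ← R5 / (1954153/3401).
R1 ← R1 + 88079/3401·R5.
R2 ← R2 − 50462/3401·R5.
R3 ← R3 + 1802/179·R5.
R4 ← R4 − 72418/3401·R5.
R6 reduces to 0 = 0, so the extra equation is consistent.
Reading off the reduced rows gives x_1 = 0, x_2 = 6, x_3 = 6, x_4 = -4, x_5 = 5.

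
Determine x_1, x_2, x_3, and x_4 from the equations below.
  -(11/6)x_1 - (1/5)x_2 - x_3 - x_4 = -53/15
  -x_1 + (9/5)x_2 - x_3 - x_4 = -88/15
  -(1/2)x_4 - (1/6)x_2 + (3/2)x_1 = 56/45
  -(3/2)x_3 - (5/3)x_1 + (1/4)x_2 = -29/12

x_1 = 6/5, x_2 = -5/3, x_3 = 0, x_4 = 5/3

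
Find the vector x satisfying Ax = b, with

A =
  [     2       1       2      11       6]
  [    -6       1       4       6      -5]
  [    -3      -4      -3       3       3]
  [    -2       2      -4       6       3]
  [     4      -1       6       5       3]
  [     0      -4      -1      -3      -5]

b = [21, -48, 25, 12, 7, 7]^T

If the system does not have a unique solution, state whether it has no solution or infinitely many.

no solution

Row-reduce:
R1 ← R1 / (2).
R2 ← R2 + 6·R1.
R3 ← R3 + 3·R1.
R4 ← R4 + 2·R1.
R5 ← R5 − 4·R1.
R2 ← R2 / (4).
R1 ← R1 − 1/2·R2.
R3 ← R3 + 5/2·R2.
R4 ← R4 − 3·R2.
R5 ← R5 + 3·R2.
R6 ← R6 + 4·R2.
R3 ← R3 / (25/4).
R1 ← R1 + 1/4·R3.
R2 ← R2 − 5/2·R3.
R4 ← R4 + 19/2·R3.
R5 ← R5 − 19/2·R3.
R6 ← R6 − 9·R3.
R4 ← R4 / (1361/25).
R1 ← R1 − 119/50·R4.
R2 ← R2 + 39/5·R4.
R3 ← R3 − 351/50·R4.
R5 ← R5 + 1361/25·R4.
R6 ← R6 + 1359/50·R4.
Swap R5 and R6.
R5 ← R5 / (-16555/2722).
R1 ← R1 − 2383/2722·R5.
R2 ← R2 + 714/1361·R5.
R3 ← R3 + 1709/2722·R5.
R4 ← R4 − 746/1361·R5.
Row 6 reduces to 0 = -2, a contradiction. The system is inconsistent.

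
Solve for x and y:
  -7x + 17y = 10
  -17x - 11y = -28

Row-reduce the augmented matrix:
R1 ← R1 / (-7).
R2 ← R2 + 17·R1.
R2 ← R2 / (-366/7).
R1 ← R1 + 17/7·R2.
Reading off the reduced rows gives x = 1, y = 1.

x = 1, y = 1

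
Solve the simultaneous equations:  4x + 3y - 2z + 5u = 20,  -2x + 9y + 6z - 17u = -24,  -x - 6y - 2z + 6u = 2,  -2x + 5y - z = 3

Row-reduce:
R1 ← R1 / (4).
R2 ← R2 + 2·R1.
R3 ← R3 + 1·R1.
R4 ← R4 + 2·R1.
R2 ← R2 / (21/2).
R1 ← R1 − 3/4·R2.
R3 ← R3 + 21/4·R2.
R4 ← R4 − 13/2·R2.
Swap R3 and R4.
R3 ← R3 / (-107/21).
R1 ← R1 + 6/7·R3.
R2 ← R2 − 10/21·R3.
Rank is 3 with 4 unknowns, leaving u free.

infinitely many solutions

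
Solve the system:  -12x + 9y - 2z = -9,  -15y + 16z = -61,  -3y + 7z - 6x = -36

Row-reduce:
R1 ← R1 / (-12).
R3 ← R3 + 6·R1.
R2 ← R2 / (-15).
R1 ← R1 + 3/4·R2.
R3 ← R3 + 15/2·R2.
Row 3 reduces to 0 = -1, a contradiction. The system is inconsistent.

no solution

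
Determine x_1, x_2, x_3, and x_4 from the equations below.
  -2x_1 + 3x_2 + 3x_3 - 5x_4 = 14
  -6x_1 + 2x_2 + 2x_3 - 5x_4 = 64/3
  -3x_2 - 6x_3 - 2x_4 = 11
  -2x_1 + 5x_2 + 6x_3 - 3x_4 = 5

Row-reduce the augmented matrix:
R1 ← R1 / (-2).
R2 ← R2 + 6·R1.
R4 ← R4 + 2·R1.
R2 ← R2 / (-7).
R1 ← R1 + 3/2·R2.
R3 ← R3 + 3·R2.
R4 ← R4 − 2·R2.
R3 ← R3 / (-3).
R2 ← R2 − 1·R3.
R4 ← R4 − 1·R3.
R4 ← R4 / (58/21).
R1 ← R1 − 5/14·R4.
R2 ← R2 + 74/21·R4.
R3 ← R3 − 44/21·R4.
Reading off the reduced rows gives x_1 = -3/2, x_2 = -1, x_3 = -1/3, x_4 = -3.

x_1 = -3/2, x_2 = -1, x_3 = -1/3, x_4 = -3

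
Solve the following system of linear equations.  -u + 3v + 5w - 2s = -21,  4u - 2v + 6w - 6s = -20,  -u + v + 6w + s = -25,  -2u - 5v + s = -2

u = 1, v = 0, w = -4, s = 0

Row-reduce the augmented matrix:
R1 ← R1 / (-1).
R2 ← R2 − 4·R1.
R3 ← R3 + 1·R1.
R4 ← R4 + 2·R1.
R2 ← R2 / (10).
R1 ← R1 + 3·R2.
R3 ← R3 + 2·R2.
R4 ← R4 + 11·R2.
R3 ← R3 / (31/5).
R1 ← R1 − 14/5·R3.
R2 ← R2 − 13/5·R3.
R4 ← R4 − 93/5·R3.
R4 ← R4 / (-11).
R1 ← R1 + 71/31·R4.
R2 ← R2 + 46/31·R4.
R3 ← R3 − 1/31·R4.
Reading off the reduced rows gives u = 1, v = 0, w = -4, s = 0.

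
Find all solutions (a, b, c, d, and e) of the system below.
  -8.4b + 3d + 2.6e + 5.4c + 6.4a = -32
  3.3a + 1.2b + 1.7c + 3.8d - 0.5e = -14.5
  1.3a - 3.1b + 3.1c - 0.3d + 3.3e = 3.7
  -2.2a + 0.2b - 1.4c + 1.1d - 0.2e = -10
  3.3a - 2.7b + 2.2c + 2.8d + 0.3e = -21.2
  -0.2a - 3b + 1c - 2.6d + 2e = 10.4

a = 1, b = 4, c = 1, d = -6, e = 3

Row-reduce the augmented matrix:
R1 ← R1 / (32/5).
R2 ← R2 − 33/10·R1.
R3 ← R3 − 13/10·R1.
R4 ← R4 + 11/5·R1.
R5 ← R5 − 33/10·R1.
R6 ← R6 + 1/5·R1.
R2 ← R2 / (177/32).
R1 ← R1 + 21/16·R2.
R3 ← R3 + 223/160·R2.
R4 ← R4 + 43/16·R2.
R5 ← R5 − 261/160·R2.
R6 ← R6 + 261/80·R2.
R3 ← R3 / (30619/17700).
R1 ← R1 − 173/295·R3.
R2 ← R2 + 347/1770·R3.
R4 ← R4 + 25/354·R3.
R5 ← R5 + 1561/5900·R3.
R6 ← R6 − 1561/2950·R3.
R4 ← R4 / (196699/61238).
R1 ← R1 − 34269/30619·R4.
R2 ← R2 − 11287/30619·R4.
R3 ← R3 + 6047/30619·R4.
R5 ← R5 − 82119/153095·R4.
R6 ← R6 + 164238/153095·R4.
R5 ← R5 / (-249869/1966990).
R1 ← R1 + 152620/196699·R5.
R2 ← R2 + 11604/196699·R5.
R3 ← R3 − 261157/196699·R5.
R4 ← R4 + 6512/196699·R5.
R6 ← R6 − 249869/983495·R5.
R6 reduces to 0 = 0, so the extra equation is consistent.
Reading off the reduced rows gives a = 1, b = 4, c = 1, d = -6, e = 3.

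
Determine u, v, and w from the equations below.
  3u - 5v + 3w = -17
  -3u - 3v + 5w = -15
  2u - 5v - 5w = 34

u = -3, v = -2, w = -6

Row-reduce the augmented matrix:
R1 ← R1 / (3).
R2 ← R2 + 3·R1.
R3 ← R3 − 2·R1.
R2 ← R2 / (-8).
R1 ← R1 + 5/3·R2.
R3 ← R3 + 5/3·R2.
R3 ← R3 / (-26/3).
R1 ← R1 + 2/3·R3.
R2 ← R2 + 1·R3.
Reading off the reduced rows gives u = -3, v = -2, w = -6.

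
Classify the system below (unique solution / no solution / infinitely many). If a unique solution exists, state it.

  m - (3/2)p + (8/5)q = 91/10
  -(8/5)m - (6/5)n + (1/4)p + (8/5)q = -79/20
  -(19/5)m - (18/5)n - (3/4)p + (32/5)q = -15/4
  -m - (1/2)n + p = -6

Row-reduce:
R2 ← R2 + 8/5·R1.
R3 ← R3 + 19/5·R1.
R4 ← R4 + 1·R1.
R2 ← R2 / (-6/5).
R3 ← R3 + 18/5·R2.
R4 ← R4 + 1/2·R2.
Swap R3 and R4.
R3 ← R3 / (19/48).
R1 ← R1 + 3/2·R3.
R2 ← R2 − 43/24·R3.
Row 4 reduces to 0 = -1, a contradiction. The system is inconsistent.

no solution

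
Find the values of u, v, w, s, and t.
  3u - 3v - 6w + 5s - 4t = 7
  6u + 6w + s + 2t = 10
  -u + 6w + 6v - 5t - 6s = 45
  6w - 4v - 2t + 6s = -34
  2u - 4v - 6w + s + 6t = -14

u = 5, v = 0, w = -1, s = -6, t = -4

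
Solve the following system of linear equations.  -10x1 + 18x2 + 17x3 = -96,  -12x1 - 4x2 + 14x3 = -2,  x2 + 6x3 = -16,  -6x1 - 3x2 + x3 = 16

Row-reduce:
R1 ← R1 / (-10).
R2 ← R2 + 12·R1.
R4 ← R4 + 6·R1.
R2 ← R2 / (-128/5).
R1 ← R1 + 9/5·R2.
R3 ← R3 − 1·R2.
R4 ← R4 + 69/5·R2.
R3 ← R3 / (23/4).
R1 ← R1 + 5/4·R3.
R2 ← R2 − 1/4·R3.
R4 ← R4 + 23/4·R3.
Row 4 reduces to 0 = 1, a contradiction. The system is inconsistent.

no solution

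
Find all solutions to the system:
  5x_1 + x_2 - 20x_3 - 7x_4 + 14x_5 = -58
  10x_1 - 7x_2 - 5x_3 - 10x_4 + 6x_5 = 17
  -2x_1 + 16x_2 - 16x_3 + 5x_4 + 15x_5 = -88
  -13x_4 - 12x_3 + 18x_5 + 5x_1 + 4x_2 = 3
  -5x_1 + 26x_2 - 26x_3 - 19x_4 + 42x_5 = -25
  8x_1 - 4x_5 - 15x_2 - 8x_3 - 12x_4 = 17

x_1 = 0, x_2 = 1, x_3 = 4, x_4 = -5, x_5 = -1

Row-reduce the augmented matrix:
R1 ← R1 / (5).
R2 ← R2 − 10·R1.
R3 ← R3 + 2·R1.
R4 ← R4 − 5·R1.
R5 ← R5 + 5·R1.
R6 ← R6 − 8·R1.
R2 ← R2 / (-9).
R1 ← R1 − 1/5·R2.
R3 ← R3 − 82/5·R2.
R4 ← R4 − 3·R2.
R5 ← R5 − 27·R2.
R6 ← R6 + 83/5·R2.
R3 ← R3 / (358/9).
R1 ← R1 + 29/9·R3.
R2 ← R2 + 35/9·R3.
R4 ← R4 − 59/3·R3.
R5 ← R5 − 59·R3.
R6 ← R6 + 365/9·R3.
R4 ← R4 / (-16751/1790).
R1 ← R1 + 971/1790·R4.
R2 ← R2 − 173/358·R4.
R3 ← R3 − 427/1790·R4.
R5 ← R5 + 50253/1790·R4.
R6 ← R6 − 2679/1790·R4.
Swap R5 and R6.
R5 ← R5 / (-78466/16751).
R1 ← R1 − 6149/16751·R5.
R2 ← R2 − 14482/16751·R5.
R3 ← R3 + 788/2393·R5.
R4 ← R4 + 11281/16751·R5.
R6 reduces to 0 = 0, so the extra equation is consistent.
Reading off the reduced rows gives x_1 = 0, x_2 = 1, x_3 = 4, x_4 = -5, x_5 = -1.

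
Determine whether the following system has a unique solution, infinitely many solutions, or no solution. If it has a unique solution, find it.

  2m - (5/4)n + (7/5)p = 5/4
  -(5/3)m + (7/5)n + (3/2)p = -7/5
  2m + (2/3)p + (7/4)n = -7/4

m = 0, n = -1, p = 0

Row-reduce the augmented matrix:
R1 ← R1 / (2).
R2 ← R2 + 5/3·R1.
R3 ← R3 − 2·R1.
R2 ← R2 / (43/120).
R1 ← R1 + 5/8·R2.
R3 ← R3 − 3·R2.
R3 ← R3 / (-14873/645).
R1 ← R1 − 2301/430·R3.
R2 ← R2 − 320/43·R3.
Reading off the reduced rows gives m = 0, n = -1, p = 0.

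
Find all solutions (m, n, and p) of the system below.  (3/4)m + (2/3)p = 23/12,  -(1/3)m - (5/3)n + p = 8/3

Row-reduce:
R1 ← R1 / (3/4).
R2 ← R2 + 1/3·R1.
R2 ← R2 / (-5/3).
Rank is 2 with 3 unknowns, leaving p free.

infinitely many solutions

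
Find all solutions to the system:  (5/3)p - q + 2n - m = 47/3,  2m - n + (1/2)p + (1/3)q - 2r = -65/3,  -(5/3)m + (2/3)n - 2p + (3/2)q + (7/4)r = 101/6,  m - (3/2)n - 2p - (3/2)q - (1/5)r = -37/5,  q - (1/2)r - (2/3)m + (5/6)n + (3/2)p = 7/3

m = -5, n = 6, p = -2, q = -2, r = 2

Row-reduce the augmented matrix:
R1 ← R1 / (-1).
R2 ← R2 − 2·R1.
R3 ← R3 + 5/3·R1.
R4 ← R4 − 1·R1.
R5 ← R5 + 2/3·R1.
R2 ← R2 / (3).
R1 ← R1 + 2·R2.
R3 ← R3 + 8/3·R2.
R4 ← R4 − 1/2·R2.
R5 ← R5 + 1/2·R2.
R3 ← R3 / (-37/27).
R1 ← R1 − 8/9·R3.
R2 ← R2 − 23/18·R3.
R4 ← R4 + 35/36·R3.
R5 ← R5 − 37/36·R3.
R4 ← R4 / (-3035/888).
R1 ← R1 − 109/111·R4.
R2 ← R2 − 451/444·R4.
R3 ← R3 + 91/74·R4.
R5 ← R5 − 191/72·R4.
R5 ← R5 / (-133913/182100).
R1 ← R1 + 39679/30350·R5.
R2 ← R2 + 19639/30350·R5.
R3 ← R3 + 528/15175·R5.
R4 ← R4 + 1359/30350·R5.
Reading off the reduced rows gives m = -5, n = 6, p = -2, q = -2, r = 2.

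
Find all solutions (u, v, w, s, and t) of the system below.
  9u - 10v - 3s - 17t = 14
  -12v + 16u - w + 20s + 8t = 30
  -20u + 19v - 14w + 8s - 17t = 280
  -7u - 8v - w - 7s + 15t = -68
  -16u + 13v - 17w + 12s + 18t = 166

u = -4, v = 0, w = -6, s = 6, t = -4

Row-reduce the augmented matrix:
R1 ← R1 / (9).
R2 ← R2 − 16·R1.
R3 ← R3 + 20·R1.
R4 ← R4 + 7·R1.
R5 ← R5 + 16·R1.
R2 ← R2 / (52/9).
R1 ← R1 + 10/9·R2.
R3 ← R3 + 29/9·R2.
R4 ← R4 + 142/9·R2.
R5 ← R5 + 43/9·R2.
R3 ← R3 / (-757/52).
R1 ← R1 + 5/26·R3.
R2 ← R2 + 9/52·R3.
R4 ← R4 + 97/26·R3.
R5 ← R5 + 927/52·R3.
R4 ← R4 / (42304/757).
R1 ← R1 − 3281/757·R4.
R2 ← R2 − 3180/757·R4.
R3 ← R3 + 804/757·R4.
R5 ← R5 − 6572/757·R4.
R5 ← R5 / (224937/5288).
R1 ← R1 + 63341/21152·R5.
R2 ← R2 + 8519/5288·R5.
R3 ← R3 − 23685/5288·R5.
R4 ← R4 − 43425/21152·R5.
Reading off the reduced rows gives u = -4, v = 0, w = -6, s = 6, t = -4.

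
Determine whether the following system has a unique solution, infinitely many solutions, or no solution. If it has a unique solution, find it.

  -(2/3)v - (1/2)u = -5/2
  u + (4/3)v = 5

infinitely many solutions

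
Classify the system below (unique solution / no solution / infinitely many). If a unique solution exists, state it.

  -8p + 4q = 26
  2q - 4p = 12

no solution

Row-reduce:
R1 ← R1 / (-8).
R2 ← R2 + 4·R1.
Row 2 reduces to 0 = -1, a contradiction. The system is inconsistent.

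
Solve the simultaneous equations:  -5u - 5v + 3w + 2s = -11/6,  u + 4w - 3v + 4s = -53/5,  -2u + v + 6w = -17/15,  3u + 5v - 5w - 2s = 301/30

u = -13/5, v = 8/3, w = -3/2, s = 3/2

Row-reduce the augmented matrix:
R1 ← R1 / (-5).
R2 ← R2 − 1·R1.
R3 ← R3 + 2·R1.
R4 ← R4 − 3·R1.
R2 ← R2 / (-4).
R1 ← R1 − 1·R2.
R3 ← R3 − 3·R2.
R4 ← R4 − 2·R2.
R3 ← R3 / (33/4).
R1 ← R1 − 11/20·R3.
R2 ← R2 + 23/20·R3.
R4 ← R4 + 9/10·R3.
R4 ← R4 / (92/55).
R1 ← R1 − 8/15·R4.
R2 ← R2 + 124/165·R4.
R3 ← R3 − 10/33·R4.
Reading off the reduced rows gives u = -13/5, v = 8/3, w = -3/2, s = 3/2.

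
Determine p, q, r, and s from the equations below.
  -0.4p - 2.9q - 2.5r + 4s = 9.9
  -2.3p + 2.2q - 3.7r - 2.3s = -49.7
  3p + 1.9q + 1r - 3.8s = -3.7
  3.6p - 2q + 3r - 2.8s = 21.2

p = 5, q = -1, r = 6, s = 6

Row-reduce the augmented matrix:
R1 ← R1 / (-2/5).
R2 ← R2 + 23/10·R1.
R3 ← R3 − 3·R1.
R4 ← R4 − 18/5·R1.
R2 ← R2 / (151/8).
R1 ← R1 − 29/4·R2.
R3 ← R3 + 397/20·R2.
R4 ← R4 + 281/10·R2.
R3 ← R3 / (-49253/7550).
R1 ← R1 − 1623/755·R3.
R2 ← R2 − 427/755·R3.
R4 ← R4 + 13619/3775·R3.
R4 ← R4 / (-208840/49253).
R1 ← R1 + 20499/49253·R4.
R2 ← R2 + 67756/49253·R4.
R3 ← R3 − 3072/49253·R4.
Reading off the reduced rows gives p = 5, q = -1, r = 6, s = 6.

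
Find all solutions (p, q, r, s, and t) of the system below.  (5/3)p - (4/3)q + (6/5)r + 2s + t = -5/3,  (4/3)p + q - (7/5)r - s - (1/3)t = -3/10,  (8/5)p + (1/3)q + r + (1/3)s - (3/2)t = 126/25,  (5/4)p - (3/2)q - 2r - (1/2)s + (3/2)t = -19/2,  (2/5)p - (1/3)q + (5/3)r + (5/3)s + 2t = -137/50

p = -3/5, q = 2, r = 0, s = 5/2, t = -3

Row-reduce the augmented matrix:
R1 ← R1 / (5/3).
R2 ← R2 − 4/3·R1.
R3 ← R3 − 8/5·R1.
R4 ← R4 − 5/4·R1.
R5 ← R5 − 2/5·R1.
R2 ← R2 / (31/15).
R1 ← R1 + 4/5·R2.
R3 ← R3 − 121/75·R2.
R4 ← R4 + 1/2·R2.
R5 ← R5 + 1/75·R2.
R3 ← R3 / (262/155).
R1 ← R1 + 6/31·R3.
R2 ← R2 + 177/155·R3.
R4 ← R4 + 538/155·R3.
R5 ← R5 − 634/465·R3.
R4 ← R4 / (-6757/3930).
R1 ← R1 − 32/131·R4.
R2 ← R2 + 628/655·R4.
R3 ← R3 − 103/393·R4.
R5 ← R5 − 958/1179·R4.
R5 ← R5 / (23237/13514).
R1 ← R1 + 5555/13514·R5.
R2 ← R2 + 2003/27028·R5.
R3 ← R3 + 36555/27028·R5.
R4 ← R4 − 21685/13514·R5.
Reading off the reduced rows gives p = -3/5, q = 2, r = 0, s = 5/2, t = -3.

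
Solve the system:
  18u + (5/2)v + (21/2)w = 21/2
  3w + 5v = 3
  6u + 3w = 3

infinitely many solutions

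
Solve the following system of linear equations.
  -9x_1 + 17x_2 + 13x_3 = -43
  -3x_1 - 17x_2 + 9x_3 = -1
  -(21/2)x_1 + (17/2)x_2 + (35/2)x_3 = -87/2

Row-reduce:
R1 ← R1 / (-9).
R2 ← R2 + 3·R1.
R3 ← R3 + 21/2·R1.
R2 ← R2 / (-68/3).
R1 ← R1 + 17/9·R2.
R3 ← R3 + 34/3·R2.
Rank is 2 with 3 unknowns, leaving x_3 free.

infinitely many solutions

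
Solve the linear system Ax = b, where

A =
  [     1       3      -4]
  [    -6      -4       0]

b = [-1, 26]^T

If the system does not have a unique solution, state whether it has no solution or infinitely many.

infinitely many solutions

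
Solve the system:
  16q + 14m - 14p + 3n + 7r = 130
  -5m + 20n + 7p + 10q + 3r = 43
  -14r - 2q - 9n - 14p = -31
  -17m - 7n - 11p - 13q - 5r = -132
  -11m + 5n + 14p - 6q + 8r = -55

Row-reduce the augmented matrix:
R1 ← R1 / (14).
R2 ← R2 + 5·R1.
R4 ← R4 + 17·R1.
R5 ← R5 + 11·R1.
R2 ← R2 / (295/14).
R1 ← R1 − 3/14·R2.
R3 ← R3 + 9·R2.
R4 ← R4 + 47/14·R2.
R5 ← R5 − 103/14·R2.
R3 ← R3 / (-3878/295).
R1 ← R1 + 301/295·R3.
R2 ← R2 − 28/295·R3.
R4 ← R4 + 8166/295·R3.
R5 ← R5 − 679/295·R3.
R4 ← R4 / (-1919/1939).
R1 ← R1 − 171/277·R4.
R2 ← R2 − 216/277·R4.
R3 ← R3 + 695/1939·R4.
R5 ← R5 − 529/277·R4.
R5 ← R5 / (250719/3838).
R1 ← R1 − 3915/202·R5.
R2 ← R2 − 44051/1919·R5.
R3 ← R3 + 36783/3838·R5.
R4 ← R4 + 56056/1919·R5.
Reading off the reduced rows gives m = 4, n = 1, p = 0, q = 4, r = 1.

m = 4, n = 1, p = 0, q = 4, r = 1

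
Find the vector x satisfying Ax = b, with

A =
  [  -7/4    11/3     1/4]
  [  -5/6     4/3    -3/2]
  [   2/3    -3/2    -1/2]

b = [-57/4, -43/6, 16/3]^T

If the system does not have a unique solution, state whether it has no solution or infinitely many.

infinitely many solutions

Row-reduce:
R1 ← R1 / (-7/4).
R2 ← R2 + 5/6·R1.
R3 ← R3 − 2/3·R1.
R2 ← R2 / (-26/63).
R1 ← R1 + 44/21·R2.
R3 ← R3 + 13/126·R2.
Rank is 2 with 3 unknowns, leaving x_3 free.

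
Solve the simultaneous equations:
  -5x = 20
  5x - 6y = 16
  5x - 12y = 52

x = -4, y = -6

Row-reduce the augmented matrix:
R1 ← R1 / (-5).
R2 ← R2 − 5·R1.
R3 ← R3 − 5·R1.
R2 ← R2 / (-6).
R3 ← R3 + 12·R2.
R3 reduces to 0 = 0, so the extra equation is consistent.
Reading off the reduced rows gives x = -4, y = -6.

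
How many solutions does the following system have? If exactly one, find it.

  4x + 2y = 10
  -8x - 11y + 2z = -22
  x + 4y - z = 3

Row-reduce:
R1 ← R1 / (4).
R2 ← R2 + 8·R1.
R3 ← R3 − 1·R1.
R2 ← R2 / (-7).
R1 ← R1 − 1/2·R2.
R3 ← R3 − 7/2·R2.
Row 3 reduces to 0 = -1/2, a contradiction. The system is inconsistent.

no solution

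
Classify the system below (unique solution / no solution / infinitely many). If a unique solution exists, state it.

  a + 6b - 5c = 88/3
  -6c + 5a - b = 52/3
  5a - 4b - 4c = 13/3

Row-reduce the augmented matrix:
R2 ← R2 − 5·R1.
R3 ← R3 − 5·R1.
R2 ← R2 / (-31).
R1 ← R1 − 6·R2.
R3 ← R3 + 34·R2.
R3 ← R3 / (5/31).
R1 ← R1 + 41/31·R3.
R2 ← R2 + 19/31·R3.
Reading off the reduced rows gives a = 1/3, b = 7/3, c = -3.

a = 1/3, b = 7/3, c = -3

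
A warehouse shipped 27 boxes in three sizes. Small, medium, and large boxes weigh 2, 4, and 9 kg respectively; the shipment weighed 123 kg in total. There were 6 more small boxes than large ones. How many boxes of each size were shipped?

small boxes: 15, medium boxes: 3, large boxes: 9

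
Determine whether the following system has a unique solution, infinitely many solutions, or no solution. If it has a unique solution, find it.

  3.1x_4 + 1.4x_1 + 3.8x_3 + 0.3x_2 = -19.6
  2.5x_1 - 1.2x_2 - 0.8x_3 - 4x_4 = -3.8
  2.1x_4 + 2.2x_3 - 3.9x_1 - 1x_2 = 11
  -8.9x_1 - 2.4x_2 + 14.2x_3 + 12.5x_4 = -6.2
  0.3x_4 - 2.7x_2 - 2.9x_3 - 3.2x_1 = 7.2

x_1 = -6, x_2 = 4, x_3 = 0, x_4 = -4

Row-reduce the augmented matrix:
R1 ← R1 / (7/5).
R2 ← R2 − 5/2·R1.
R3 ← R3 + 39/10·R1.
R4 ← R4 + 89/10·R1.
R5 ← R5 + 16/5·R1.
R2 ← R2 / (-243/140).
R1 ← R1 − 3/14·R2.
R3 ← R3 + 23/140·R2.
R4 ← R4 + 69/140·R2.
R5 ← R5 + 141/70·R2.
R3 ← R3 / (1823/135).
R1 ← R1 − 16/9·R3.
R2 ← R2 − 118/27·R3.
R4 ← R4 − 1823/45·R3.
R5 ← R5 − 1313/90·R3.
Swap R4 and R5.
R4 ← R4 / (214323/36460).
R1 ← R1 + 2708/5469·R4.
R2 ← R2 − 9446/5469·R4.
R3 ← R3 − 9427/10938·R4.
R5 reduces to 0 = 0, so the extra equation is consistent.
Reading off the reduced rows gives x_1 = -6, x_2 = 4, x_3 = 0, x_4 = -4.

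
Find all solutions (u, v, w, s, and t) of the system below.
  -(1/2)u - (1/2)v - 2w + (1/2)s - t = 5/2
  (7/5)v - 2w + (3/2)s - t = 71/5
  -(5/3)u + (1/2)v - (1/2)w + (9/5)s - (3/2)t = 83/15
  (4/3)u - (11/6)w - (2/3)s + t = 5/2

infinitely many solutions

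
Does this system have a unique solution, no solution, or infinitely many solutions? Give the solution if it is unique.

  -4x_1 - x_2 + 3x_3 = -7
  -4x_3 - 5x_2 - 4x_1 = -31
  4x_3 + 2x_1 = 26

Row-reduce the augmented matrix:
R1 ← R1 / (-4).
R2 ← R2 + 4·R1.
R3 ← R3 − 2·R1.
R2 ← R2 / (-4).
R1 ← R1 − 1/4·R2.
R3 ← R3 + 1/2·R2.
R3 ← R3 / (51/8).
R1 ← R1 + 19/16·R3.
R2 ← R2 − 7/4·R3.
Reading off the reduced rows gives x_1 = 5, x_2 = -1, x_3 = 4.

x_1 = 5, x_2 = -1, x_3 = 4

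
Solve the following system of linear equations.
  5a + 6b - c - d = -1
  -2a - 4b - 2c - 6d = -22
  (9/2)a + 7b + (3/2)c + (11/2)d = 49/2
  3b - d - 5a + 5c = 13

Row-reduce:
R1 ← R1 / (5).
R2 ← R2 + 2·R1.
R3 ← R3 − 9/2·R1.
R4 ← R4 + 5·R1.
R2 ← R2 / (-8/5).
R1 ← R1 − 6/5·R2.
R3 ← R3 − 8/5·R2.
R4 ← R4 − 9·R2.
Swap R3 and R4.
R3 ← R3 / (-19/2).
R1 ← R1 + 2·R3.
R2 ← R2 − 3/2·R3.
Row 4 reduces to 0 = 3, a contradiction. The system is inconsistent.

no solution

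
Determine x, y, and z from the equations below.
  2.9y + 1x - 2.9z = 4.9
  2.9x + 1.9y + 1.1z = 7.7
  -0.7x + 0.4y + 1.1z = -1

x = 2, y = 1, z = 0

Row-reduce the augmented matrix:
R2 ← R2 − 29/10·R1.
R3 ← R3 + 7/10·R1.
R2 ← R2 / (-651/100).
R1 ← R1 − 29/10·R2.
R3 ← R3 − 243/100·R2.
R3 ← R3 / (1137/434).
R1 ← R1 − 290/217·R3.
R2 ← R2 + 317/217·R3.
Reading off the reduced rows gives x = 2, y = 1, z = 0.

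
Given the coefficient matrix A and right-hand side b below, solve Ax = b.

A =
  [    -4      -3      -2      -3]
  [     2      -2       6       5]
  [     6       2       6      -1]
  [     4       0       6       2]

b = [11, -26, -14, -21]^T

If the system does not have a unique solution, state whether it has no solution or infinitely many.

Row-reduce:
R1 ← R1 / (-4).
R2 ← R2 − 2·R1.
R3 ← R3 − 6·R1.
R4 ← R4 − 4·R1.
R2 ← R2 / (-7/2).
R1 ← R1 − 3/4·R2.
R3 ← R3 + 5/2·R2.
R4 ← R4 + 3·R2.
R3 ← R3 / (-4/7).
R1 ← R1 − 11/7·R3.
R2 ← R2 + 10/7·R3.
R4 ← R4 + 2/7·R3.
Row 4 reduces to 0 = -1, a contradiction. The system is inconsistent.

no solution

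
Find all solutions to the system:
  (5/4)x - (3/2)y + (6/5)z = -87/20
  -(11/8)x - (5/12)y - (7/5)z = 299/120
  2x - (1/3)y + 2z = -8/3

Row-reduce:
R1 ← R1 / (5/4).
R2 ← R2 + 11/8·R1.
R3 ← R3 − 2·R1.
R2 ← R2 / (-31/15).
R1 ← R1 + 6/5·R2.
R3 ← R3 − 31/15·R2.
Row 3 reduces to 0 = 2, a contradiction. The system is inconsistent.

no solution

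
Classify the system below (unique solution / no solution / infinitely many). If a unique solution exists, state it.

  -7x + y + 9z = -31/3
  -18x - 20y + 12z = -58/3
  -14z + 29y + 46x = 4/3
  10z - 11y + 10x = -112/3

x = -1, y = 2/3, z = -2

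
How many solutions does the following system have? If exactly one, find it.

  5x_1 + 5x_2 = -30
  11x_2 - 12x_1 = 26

x_1 = -4, x_2 = -2

Row-reduce the augmented matrix:
R1 ← R1 / (5).
R2 ← R2 + 12·R1.
R2 ← R2 / (23).
R1 ← R1 − 1·R2.
Reading off the reduced rows gives x_1 = -4, x_2 = -2.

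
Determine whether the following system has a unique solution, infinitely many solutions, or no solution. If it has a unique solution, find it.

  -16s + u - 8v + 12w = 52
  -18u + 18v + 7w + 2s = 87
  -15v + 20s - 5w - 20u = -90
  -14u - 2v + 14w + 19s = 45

Row-reduce the augmented matrix:
R2 ← R2 + 18·R1.
R3 ← R3 + 20·R1.
R4 ← R4 + 14·R1.
R2 ← R2 / (-126).
R1 ← R1 + 8·R2.
R3 ← R3 + 175·R2.
R4 ← R4 + 114·R2.
R3 ← R3 / (-1345/18).
R1 ← R1 + 136/63·R3.
R2 ← R2 + 223/126·R3.
R4 ← R4 + 415/21·R3.
R4 ← R4 / (52817/1883).
R1 ← R1 + 1224/1883·R4.
R2 ← R2 + 62/1883·R4.
R3 ← R3 + 350/269·R4.
Reading off the reduced rows gives u = 0, v = 3, w = 5, s = -1.

u = 0, v = 3, w = 5, s = -1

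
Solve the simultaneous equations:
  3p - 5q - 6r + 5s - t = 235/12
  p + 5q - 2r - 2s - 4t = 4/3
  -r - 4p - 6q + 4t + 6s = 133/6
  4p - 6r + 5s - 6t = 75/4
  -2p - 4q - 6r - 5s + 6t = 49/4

Row-reduce the augmented matrix:
R1 ← R1 / (3).
R2 ← R2 − 1·R1.
R3 ← R3 + 4·R1.
R4 ← R4 − 4·R1.
R5 ← R5 + 2·R1.
R2 ← R2 / (20/3).
R1 ← R1 + 5/3·R2.
R3 ← R3 + 38/3·R2.
R4 ← R4 − 20/3·R2.
R5 ← R5 + 22/3·R2.
R3 ← R3 / (-9).
R1 ← R1 + 2·R3.
R4 ← R4 − 2·R3.
R5 ← R5 + 10·R3.
R4 ← R4 / (49/15).
R1 ← R1 + 31/60·R4.
R2 ← R2 + 11/20·R4.
R3 ← R3 + 19/30·R4.
R5 ← R5 + 361/30·R4.
R5 ← R5 / (-331/294).
R1 ← R1 + 355/588·R5.
R2 ← R2 + 517/588·R5.
R3 ← R3 − 29/294·R5.
R4 ← R4 + 88/147·R5.
Reading off the reduced rows gives p = -5/2, q = 0, r = -3, s = 7/4, t = -1/3.

p = -5/2, q = 0, r = -3, s = 7/4, t = -1/3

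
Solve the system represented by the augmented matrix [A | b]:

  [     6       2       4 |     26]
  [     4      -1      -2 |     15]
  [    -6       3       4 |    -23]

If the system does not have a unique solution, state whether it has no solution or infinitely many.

x_1 = 4, x_2 = -1, x_3 = 1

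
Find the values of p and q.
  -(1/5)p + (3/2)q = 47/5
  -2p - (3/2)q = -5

p = -2, q = 6

Row-reduce the augmented matrix:
R1 ← R1 / (-1/5).
R2 ← R2 + 2·R1.
R2 ← R2 / (-33/2).
R1 ← R1 + 15/2·R2.
Reading off the reduced rows gives p = -2, q = 6.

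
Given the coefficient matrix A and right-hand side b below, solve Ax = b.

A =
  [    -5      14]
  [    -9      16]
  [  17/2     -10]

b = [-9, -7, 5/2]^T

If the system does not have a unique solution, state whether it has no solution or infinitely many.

no solution

Row-reduce:
R1 ← R1 / (-5).
R2 ← R2 + 9·R1.
R3 ← R3 − 17/2·R1.
R2 ← R2 / (-46/5).
R1 ← R1 + 14/5·R2.
R3 ← R3 − 69/5·R2.
Row 3 reduces to 0 = 1, a contradiction. The system is inconsistent.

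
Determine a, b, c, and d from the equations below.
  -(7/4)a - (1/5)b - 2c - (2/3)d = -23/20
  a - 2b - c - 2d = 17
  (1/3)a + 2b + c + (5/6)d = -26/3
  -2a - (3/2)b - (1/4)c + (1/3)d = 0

Row-reduce the augmented matrix:
R1 ← R1 / (-7/4).
R2 ← R2 − 1·R1.
R3 ← R3 − 1/3·R1.
R4 ← R4 + 2·R1.
R2 ← R2 / (-74/35).
R1 ← R1 − 4/35·R2.
R3 ← R3 − 206/105·R2.
R4 ← R4 + 89/70·R2.
R3 ← R3 / (-152/111).
R1 ← R1 − 38/37·R3.
R2 ← R2 − 75/74·R3.
R4 ← R4 − 123/37·R3.
R4 ← R4 / (-341/304).
R1 ← R1 + 7/8·R4.
R2 ← R2 − 25/1824·R4.
R3 ← R3 − 1001/912·R4.
Reading off the reduced rows gives a = 1, b = -3, c = 2, d = -6.

a = 1, b = -3, c = 2, d = -6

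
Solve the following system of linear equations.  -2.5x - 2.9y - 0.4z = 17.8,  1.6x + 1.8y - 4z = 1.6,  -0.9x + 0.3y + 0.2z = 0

Row-reduce the augmented matrix:
R1 ← R1 / (-5/2).
R2 ← R2 − 8/5·R1.
R3 ← R3 + 9/10·R1.
R2 ← R2 / (-7/125).
R1 ← R1 − 29/25·R2.
R3 ← R3 − 168/125·R2.
R3 ← R3 / (-509/5).
R1 ← R1 + 88·R3.
R2 ← R2 − 76·R3.
Reading off the reduced rows gives x = -2, y = -4, z = -3.

x = -2, y = -4, z = -3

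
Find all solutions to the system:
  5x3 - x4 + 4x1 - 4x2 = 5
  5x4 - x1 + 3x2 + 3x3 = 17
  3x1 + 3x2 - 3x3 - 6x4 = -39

Row-reduce:
R1 ← R1 / (4).
R2 ← R2 + 1·R1.
R3 ← R3 − 3·R1.
R2 ← R2 / (2).
R1 ← R1 + 1·R2.
R3 ← R3 − 6·R2.
R3 ← R3 / (-39/2).
R1 ← R1 − 27/8·R3.
R2 ← R2 − 17/8·R3.
Rank is 3 with 4 unknowns, leaving x4 free.

infinitely many solutions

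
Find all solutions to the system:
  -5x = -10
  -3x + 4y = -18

x = 2, y = -3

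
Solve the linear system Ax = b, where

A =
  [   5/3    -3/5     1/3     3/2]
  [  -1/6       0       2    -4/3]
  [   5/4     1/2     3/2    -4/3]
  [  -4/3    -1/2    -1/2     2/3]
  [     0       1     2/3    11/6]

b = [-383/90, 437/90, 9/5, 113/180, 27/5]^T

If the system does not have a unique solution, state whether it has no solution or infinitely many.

x_1 = -7/3, x_2 = 3, x_3 = 5/2, x_4 = 2/5

Row-reduce the augmented matrix:
R1 ← R1 / (5/3).
R2 ← R2 + 1/6·R1.
R3 ← R3 − 5/4·R1.
R4 ← R4 + 4/3·R1.
R2 ← R2 / (-3/50).
R1 ← R1 + 9/25·R2.
R3 ← R3 − 19/20·R2.
R4 ← R4 + 49/50·R2.
R5 ← R5 − 1·R2.
R3 ← R3 / (301/9).
R1 ← R1 + 12·R3.
R2 ← R2 + 305/9·R3.
R4 ← R4 + 301/9·R3.
R5 ← R5 − 311/9·R3.
Swap R4 and R5.
R4 ← R4 / (2069/516).
R1 ← R1 − 17/43·R4.
R2 ← R2 + 905/516·R4.
R3 ← R3 + 109/172·R4.
R5 reduces to 0 = 0, so the extra equation is consistent.
Reading off the reduced rows gives x_1 = -7/3, x_2 = 3, x_3 = 5/2, x_4 = 2/5.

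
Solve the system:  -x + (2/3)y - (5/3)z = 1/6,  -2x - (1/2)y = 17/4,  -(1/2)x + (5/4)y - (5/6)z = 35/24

Row-reduce the augmented matrix:
R1 ← R1 / (-1).
R2 ← R2 + 2·R1.
R3 ← R3 + 1/2·R1.
R2 ← R2 / (-11/6).
R1 ← R1 + 2/3·R2.
R3 ← R3 − 11/12·R2.
R3 ← R3 / (5/3).
R1 ← R1 − 5/11·R3.
R2 ← R2 + 20/11·R3.
Reading off the reduced rows gives x = -5/2, y = 3/2, z = 2.

x = -5/2, y = 3/2, z = 2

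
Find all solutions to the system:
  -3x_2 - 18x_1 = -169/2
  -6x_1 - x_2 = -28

Row-reduce:
R1 ← R1 / (-18).
R2 ← R2 + 6·R1.
Row 2 reduces to 0 = 1/6, a contradiction. The system is inconsistent.

no solution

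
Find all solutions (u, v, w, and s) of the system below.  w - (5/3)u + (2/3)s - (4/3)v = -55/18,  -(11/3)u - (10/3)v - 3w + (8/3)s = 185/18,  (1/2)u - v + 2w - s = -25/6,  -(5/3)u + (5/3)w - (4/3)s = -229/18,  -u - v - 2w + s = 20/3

Row-reduce the augmented matrix:
R1 ← R1 / (-5/3).
R2 ← R2 + 11/3·R1.
R3 ← R3 − 1/2·R1.
R4 ← R4 + 5/3·R1.
R5 ← R5 + 1·R1.
R2 ← R2 / (-2/5).
R1 ← R1 − 4/5·R2.
R3 ← R3 + 7/5·R2.
R4 ← R4 − 4/3·R2.
R5 ← R5 + 1/5·R2.
R3 ← R3 / (41/2).
R1 ← R1 + 11·R3.
R2 ← R2 − 13·R3.
R4 ← R4 + 50/3·R3.
R4 ← R4 / (-254/123).
R1 ← R1 + 28/41·R4.
R2 ← R2 − 7/41·R4.
R3 ← R3 + 10/41·R4.
R5 reduces to 0 = 0, so the extra equation is consistent.
Reading off the reduced rows gives u = 3, v = -2, w = -5/2, s = 8/3.

u = 3, v = -2, w = -5/2, s = 8/3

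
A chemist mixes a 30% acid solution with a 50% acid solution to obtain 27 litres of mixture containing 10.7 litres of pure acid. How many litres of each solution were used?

litres of solution A: 14, litres of solution B: 13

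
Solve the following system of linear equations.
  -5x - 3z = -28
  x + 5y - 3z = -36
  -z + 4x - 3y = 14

Row-reduce the augmented matrix:
R1 ← R1 / (-5).
R2 ← R2 − 1·R1.
R3 ← R3 − 4·R1.
R2 ← R2 / (5).
R3 ← R3 + 3·R2.
R3 ← R3 / (-139/25).
R1 ← R1 − 3/5·R3.
R2 ← R2 + 18/25·R3.
Reading off the reduced rows gives x = 2, y = -4, z = 6.

x = 2, y = -4, z = 6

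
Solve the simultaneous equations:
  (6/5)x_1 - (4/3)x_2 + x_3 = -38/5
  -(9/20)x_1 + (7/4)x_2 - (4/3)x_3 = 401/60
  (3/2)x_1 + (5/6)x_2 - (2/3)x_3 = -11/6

infinitely many solutions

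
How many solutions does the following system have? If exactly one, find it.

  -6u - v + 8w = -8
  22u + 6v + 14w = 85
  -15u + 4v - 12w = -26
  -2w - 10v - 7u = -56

no solution

Row-reduce:
R1 ← R1 / (-6).
R2 ← R2 − 22·R1.
R3 ← R3 + 15·R1.
R4 ← R4 + 7·R1.
R2 ← R2 / (7/3).
R1 ← R1 − 1/6·R2.
R3 ← R3 − 13/2·R2.
R4 ← R4 + 53/6·R2.
R3 ← R3 / (-1069/7).
R1 ← R1 + 31/7·R3.
R2 ← R2 − 130/7·R3.
R4 ← R4 − 1069/7·R3.
Row 4 reduces to 0 = 3, a contradiction. The system is inconsistent.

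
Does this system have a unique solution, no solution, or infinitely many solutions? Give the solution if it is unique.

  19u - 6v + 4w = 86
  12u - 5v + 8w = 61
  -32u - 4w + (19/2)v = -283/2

Row-reduce:
R1 ← R1 / (19).
R2 ← R2 − 12·R1.
R3 ← R3 + 32·R1.
R2 ← R2 / (-23/19).
R1 ← R1 + 6/19·R2.
R3 ← R3 + 23/38·R2.
Rank is 2 with 3 unknowns, leaving w free.

infinitely many solutions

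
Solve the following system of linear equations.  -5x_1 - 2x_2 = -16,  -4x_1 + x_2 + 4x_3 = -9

infinitely many solutions

Row-reduce:
R1 ← R1 / (-5).
R2 ← R2 + 4·R1.
R2 ← R2 / (13/5).
R1 ← R1 − 2/5·R2.
Rank is 2 with 3 unknowns, leaving x_3 free.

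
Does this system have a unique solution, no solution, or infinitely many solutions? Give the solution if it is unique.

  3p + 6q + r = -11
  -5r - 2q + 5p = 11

infinitely many solutions

Row-reduce:
R1 ← R1 / (3).
R2 ← R2 − 5·R1.
R2 ← R2 / (-12).
R1 ← R1 − 2·R2.
Rank is 2 with 3 unknowns, leaving r free.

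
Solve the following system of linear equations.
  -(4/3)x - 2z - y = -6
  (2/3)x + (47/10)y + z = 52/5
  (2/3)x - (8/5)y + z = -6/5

Row-reduce:
R1 ← R1 / (-4/3).
R2 ← R2 − 2/3·R1.
R3 ← R3 − 2/3·R1.
R2 ← R2 / (21/5).
R1 ← R1 − 3/4·R2.
R3 ← R3 + 21/10·R2.
Row 3 reduces to 0 = -1/2, a contradiction. The system is inconsistent.

no solution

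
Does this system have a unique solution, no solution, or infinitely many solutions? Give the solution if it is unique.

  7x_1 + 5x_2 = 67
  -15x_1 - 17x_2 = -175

Row-reduce the augmented matrix:
R1 ← R1 / (7).
R2 ← R2 + 15·R1.
R2 ← R2 / (-44/7).
R1 ← R1 − 5/7·R2.
Reading off the reduced rows gives x_1 = 6, x_2 = 5.

x_1 = 6, x_2 = 5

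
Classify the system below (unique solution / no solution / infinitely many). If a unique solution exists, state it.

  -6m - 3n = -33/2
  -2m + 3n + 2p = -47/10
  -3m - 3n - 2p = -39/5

m = 5/2, n = 1/2, p = -3/5

Row-reduce the augmented matrix:
R1 ← R1 / (-6).
R2 ← R2 + 2·R1.
R3 ← R3 + 3·R1.
R2 ← R2 / (4).
R1 ← R1 − 1/2·R2.
R3 ← R3 + 3/2·R2.
R3 ← R3 / (-5/4).
R1 ← R1 + 1/4·R3.
R2 ← R2 − 1/2·R3.
Reading off the reduced rows gives m = 5/2, n = 1/2, p = -3/5.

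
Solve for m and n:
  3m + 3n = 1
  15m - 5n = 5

m = 1/3, n = 0

Row-reduce the augmented matrix:
R1 ← R1 / (3).
R2 ← R2 − 15·R1.
R2 ← R2 / (-20).
R1 ← R1 − 1·R2.
Reading off the reduced rows gives m = 1/3, n = 0.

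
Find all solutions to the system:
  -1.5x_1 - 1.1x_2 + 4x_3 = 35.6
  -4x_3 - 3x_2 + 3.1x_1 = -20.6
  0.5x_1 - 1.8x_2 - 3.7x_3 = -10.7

x_1 = -6, x_2 = -6, x_3 = 5

Row-reduce the augmented matrix:
R1 ← R1 / (-3/2).
R2 ← R2 − 31/10·R1.
R3 ← R3 − 1/2·R1.
R2 ← R2 / (-791/150).
R1 ← R1 − 11/15·R2.
R3 ← R3 + 13/6·R2.
R3 ← R3 / (-32587/7910).
R1 ← R1 + 1640/791·R3.
R2 ← R2 + 640/791·R3.
Reading off the reduced rows gives x_1 = -6, x_2 = -6, x_3 = 5.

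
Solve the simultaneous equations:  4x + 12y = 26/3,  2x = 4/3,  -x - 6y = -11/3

x = 2/3, y = 1/2

Row-reduce the augmented matrix:
R1 ← R1 / (4).
R2 ← R2 − 2·R1.
R3 ← R3 + 1·R1.
R2 ← R2 / (-6).
R1 ← R1 − 3·R2.
R3 ← R3 + 3·R2.
R3 reduces to 0 = 0, so the extra equation is consistent.
Reading off the reduced rows gives x = 2/3, y = 1/2.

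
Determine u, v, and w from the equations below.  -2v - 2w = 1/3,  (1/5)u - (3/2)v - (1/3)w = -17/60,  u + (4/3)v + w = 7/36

u = 1/4, v = 1/3, w = -1/2

Row-reduce the augmented matrix:
Swap R1 and R2.
R1 ← R1 / (1/5).
R3 ← R3 − 1·R1.
R2 ← R2 / (-2).
R1 ← R1 + 15/2·R2.
R3 ← R3 − 53/6·R2.
R3 ← R3 / (-37/6).
R1 ← R1 − 35/6·R3.
R2 ← R2 − 1·R3.
Reading off the reduced rows gives u = 1/4, v = 1/3, w = -1/2.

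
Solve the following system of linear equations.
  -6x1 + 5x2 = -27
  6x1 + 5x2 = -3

Row-reduce the augmented matrix:
R1 ← R1 / (-6).
R2 ← R2 − 6·R1.
R2 ← R2 / (10).
R1 ← R1 + 5/6·R2.
Reading off the reduced rows gives x1 = 2, x2 = -3.

x1 = 2, x2 = -3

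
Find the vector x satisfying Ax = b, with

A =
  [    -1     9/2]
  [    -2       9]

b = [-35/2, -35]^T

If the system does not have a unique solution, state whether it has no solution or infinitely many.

Row-reduce:
R1 ← R1 / (-1).
R2 ← R2 + 2·R1.
Rank is 1 with 2 unknowns, leaving x_2 free.

infinitely many solutions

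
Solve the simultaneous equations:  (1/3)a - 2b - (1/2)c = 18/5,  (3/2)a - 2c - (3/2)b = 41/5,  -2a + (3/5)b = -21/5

a = 9/5, b = -1, c = -2

Row-reduce the augmented matrix:
R1 ← R1 / (1/3).
R2 ← R2 − 3/2·R1.
R3 ← R3 + 2·R1.
R2 ← R2 / (15/2).
R1 ← R1 + 6·R2.
R3 ← R3 + 57/5·R2.
R3 ← R3 / (-131/50).
R1 ← R1 + 13/10·R3.
R2 ← R2 − 1/30·R3.
Reading off the reduced rows gives a = 9/5, b = -1, c = -2.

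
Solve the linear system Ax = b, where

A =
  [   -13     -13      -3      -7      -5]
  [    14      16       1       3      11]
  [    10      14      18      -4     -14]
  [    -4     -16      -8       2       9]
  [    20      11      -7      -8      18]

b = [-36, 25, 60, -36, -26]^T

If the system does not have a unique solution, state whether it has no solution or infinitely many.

x_1 = 0, x_2 = 1, x_3 = 3, x_4 = 2, x_5 = 0

Row-reduce the augmented matrix:
R1 ← R1 / (-13).
R2 ← R2 − 14·R1.
R3 ← R3 − 10·R1.
R4 ← R4 + 4·R1.
R5 ← R5 − 20·R1.
R2 ← R2 / (2).
R1 ← R1 − 1·R2.
R3 ← R3 − 4·R2.
R4 ← R4 + 12·R2.
R5 ← R5 + 9·R2.
R3 ← R3 / (262/13).
R1 ← R1 − 35/26·R3.
R2 ← R2 + 29/26·R3.
R4 ← R4 + 266/13·R3.
R5 ← R5 + 563/26·R3.
R4 ← R4 / (-3064/131).
R1 ← R1 − 741/262·R4.
R2 ← R2 + 599/262·R4.
R3 ← R3 + 2/131·R4.
R5 ← R5 + 10355/262·R4.
R5 ← R5 / (-125751/6128).
R1 ← R1 − 7953/6128·R5.
R2 ← R2 + 1467/6128·R5.
R3 ← R3 + 2225/1532·R5.
R4 ← R4 + 1927/3064·R5.
Reading off the reduced rows gives x_1 = 0, x_2 = 1, x_3 = 3, x_4 = 2, x_5 = 0.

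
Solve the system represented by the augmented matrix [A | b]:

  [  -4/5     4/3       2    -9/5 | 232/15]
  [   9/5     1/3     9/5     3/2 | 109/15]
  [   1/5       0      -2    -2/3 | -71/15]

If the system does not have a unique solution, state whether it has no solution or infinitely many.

infinitely many solutions

Row-reduce:
R1 ← R1 / (-4/5).
R2 ← R2 − 9/5·R1.
R3 ← R3 − 1/5·R1.
R2 ← R2 / (10/3).
R1 ← R1 + 5/3·R2.
R3 ← R3 − 1/3·R2.
R3 ← R3 / (-213/100).
R1 ← R1 − 13/20·R3.
R2 ← R2 − 189/100·R3.
Rank is 3 with 4 unknowns, leaving x_4 free.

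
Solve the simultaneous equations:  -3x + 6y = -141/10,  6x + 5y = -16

Row-reduce the augmented matrix:
R1 ← R1 / (-3).
R2 ← R2 − 6·R1.
R2 ← R2 / (17).
R1 ← R1 + 2·R2.
Reading off the reduced rows gives x = -1/2, y = -13/5.

x = -1/2, y = -13/5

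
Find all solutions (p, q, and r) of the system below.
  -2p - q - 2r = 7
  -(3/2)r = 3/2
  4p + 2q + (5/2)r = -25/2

infinitely many solutions

Row-reduce:
R1 ← R1 / (-2).
R3 ← R3 − 4·R1.
R2 ← R2 / (-3/2).
R1 ← R1 − 1·R2.
R3 ← R3 + 3/2·R2.
Rank is 2 with 3 unknowns, leaving q free.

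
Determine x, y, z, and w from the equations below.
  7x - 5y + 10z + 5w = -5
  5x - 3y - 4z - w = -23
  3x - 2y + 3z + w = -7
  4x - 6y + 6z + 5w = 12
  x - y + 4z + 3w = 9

Row-reduce the augmented matrix:
R1 ← R1 / (7).
R2 ← R2 − 5·R1.
R3 ← R3 − 3·R1.
R4 ← R4 − 4·R1.
R5 ← R5 − 1·R1.
R2 ← R2 / (4/7).
R1 ← R1 + 5/7·R2.
R3 ← R3 − 1/7·R2.
R4 ← R4 + 22/7·R2.
R5 ← R5 + 2/7·R2.
R3 ← R3 / (3/2).
R1 ← R1 + 25/2·R3.
R2 ← R2 + 39/2·R3.
R4 ← R4 + 61·R3.
R5 ← R5 + 3·R3.
R4 ← R4 / (-23).
R1 ← R1 + 5·R4.
R2 ← R2 + 8·R4.
R5 reduces to 0 = 0, so the extra equation is consistent.
Reading off the reduced rows gives x = -5, y = -2, z = 0, w = 4.

x = -5, y = -2, z = 0, w = 4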